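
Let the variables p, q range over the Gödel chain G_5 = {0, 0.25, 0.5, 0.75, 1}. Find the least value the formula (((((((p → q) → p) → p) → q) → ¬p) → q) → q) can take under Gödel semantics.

The minimum is attained at p = 0.25, q = 0.25:
  (p → q): 0.25 ≤ 0.25, so result = 1
  ((p → q) → p): 1 > 0.25, so result = 0.25
  (((p → q) → p) → p): 0.25 ≤ 0.25, so result = 1
  ((((p → q) → p) → p) → q): 1 > 0.25, so result = 0.25
  ¬p: Gödel ¬ of 0.25 = 0 (operand ≠ 0)
  (((((p → q) → p) → p) → q) → ¬p): 0.25 > 0, so result = 0
  ((((((p → q) → p) → p) → q) → ¬p) → q): 0 ≤ 0.25, so result = 1
  (((((((p → q) → p) → p) → q) → ¬p) → q) → q): 1 > 0.25, so result = 0.25
Checking all 25 assignments confirms none give a value below 0.25.

0.25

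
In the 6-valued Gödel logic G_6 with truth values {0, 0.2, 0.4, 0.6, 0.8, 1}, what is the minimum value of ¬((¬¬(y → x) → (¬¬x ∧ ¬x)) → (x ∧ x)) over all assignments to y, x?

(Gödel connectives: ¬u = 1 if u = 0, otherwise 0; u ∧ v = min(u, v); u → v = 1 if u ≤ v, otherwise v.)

The minimum is attained at y = 0, x = 0:
  (y → x): 0 ≤ 0, so result = 1
  ¬(y → x): Gödel ¬ of 1 = 0 (operand ≠ 0)
  ¬¬(y → x): Gödel ¬ of 0 = 1 (operand is 0)
  ¬x: Gödel ¬ of 0 = 1 (operand is 0)
  ¬¬x: Gödel ¬ of 1 = 0 (operand ≠ 0)
  ¬x: Gödel ¬ of 0 = 1 (operand is 0)
  (¬¬x ∧ ¬x) = min(0, 1) = 0
  (¬¬(y → x) → (¬¬x ∧ ¬x)): 1 > 0, so result = 0
  (x ∧ x) = min(0, 0) = 0
  ((¬¬(y → x) → (¬¬x ∧ ¬x)) → (x ∧ x)): 0 ≤ 0, so result = 1
  ¬((¬¬(y → x) → (¬¬x ∧ ¬x)) → (x ∧ x)): Gödel ¬ of 1 = 0 (operand ≠ 0)
Checking all 36 assignments confirms none give a value below 0.00.

0.00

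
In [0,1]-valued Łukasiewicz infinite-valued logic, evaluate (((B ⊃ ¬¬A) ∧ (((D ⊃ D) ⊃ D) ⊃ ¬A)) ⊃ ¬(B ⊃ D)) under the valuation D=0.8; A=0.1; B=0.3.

¬A: Łukasiewicz ¬ gives 1 − 0.1 = 0.9
¬¬A: Łukasiewicz ¬ gives 1 − 0.9 = 0.1
(B ⊃ ¬¬A): min(1, 1 − 0.3 + 0.1) = 0.8
(D ⊃ D): min(1, 1 − 0.8 + 0.8) = 1
((D ⊃ D) ⊃ D): min(1, 1 − 1 + 0.8) = 0.8
¬A: Łukasiewicz ¬ gives 1 − 0.1 = 0.9
(((D ⊃ D) ⊃ D) ⊃ ¬A): min(1, 1 − 0.8 + 0.9) = 1
((B ⊃ ¬¬A) ∧ (((D ⊃ D) ⊃ D) ⊃ ¬A)) = min(0.8, 1) = 0.8
(B ⊃ D): min(1, 1 − 0.3 + 0.8) = 1
¬(B ⊃ D): Łukasiewicz ¬ gives 1 − 1 = 0
(((B ⊃ ¬¬A) ∧ (((D ⊃ D) ⊃ D) ⊃ ¬A)) ⊃ ¬(B ⊃ D)): min(1, 1 − 0.8 + 0) = 0.2

0.20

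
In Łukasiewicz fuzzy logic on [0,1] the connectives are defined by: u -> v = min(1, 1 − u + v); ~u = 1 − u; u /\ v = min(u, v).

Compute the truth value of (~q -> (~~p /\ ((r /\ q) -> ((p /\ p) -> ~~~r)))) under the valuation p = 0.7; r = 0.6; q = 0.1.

~q: Łukasiewicz ¬ gives 1 − 0.1 = 0.9
~p: Łukasiewicz ¬ gives 1 − 0.7 = 0.3
~~p: Łukasiewicz ¬ gives 1 − 0.3 = 0.7
(r /\ q) = min(0.6, 0.1) = 0.1
(p /\ p) = min(0.7, 0.7) = 0.7
~r: Łukasiewicz ¬ gives 1 − 0.6 = 0.4
~~r: Łukasiewicz ¬ gives 1 − 0.4 = 0.6
~~~r: Łukasiewicz ¬ gives 1 − 0.6 = 0.4
((p /\ p) -> ~~~r): min(1, 1 − 0.7 + 0.4) = 0.7
((r /\ q) -> ((p /\ p) -> ~~~r)): min(1, 1 − 0.1 + 0.7) = 1
(~~p /\ ((r /\ q) -> ((p /\ p) -> ~~~r))) = min(0.7, 1) = 0.7
(~q -> (~~p /\ ((r /\ q) -> ((p /\ p) -> ~~~r)))): min(1, 1 − 0.9 + 0.7) = 0.8

0.80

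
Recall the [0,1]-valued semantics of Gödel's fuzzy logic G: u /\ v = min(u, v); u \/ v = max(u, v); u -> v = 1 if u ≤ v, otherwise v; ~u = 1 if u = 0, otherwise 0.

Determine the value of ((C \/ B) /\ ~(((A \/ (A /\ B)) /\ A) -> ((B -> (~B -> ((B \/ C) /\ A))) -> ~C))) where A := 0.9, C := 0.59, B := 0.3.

(C \/ B) = max(0.59, 0.3) = 0.59
(A /\ B) = min(0.9, 0.3) = 0.3
(A \/ (A /\ B)) = max(0.9, 0.3) = 0.9
((A \/ (A /\ B)) /\ A) = min(0.9, 0.9) = 0.9
~B: Gödel ¬ of 0.3 = 0 (operand ≠ 0)
(B \/ C) = max(0.3, 0.59) = 0.59
((B \/ C) /\ A) = min(0.59, 0.9) = 0.59
(~B -> ((B \/ C) /\ A)): 0 ≤ 0.59, so result = 1
(B -> (~B -> ((B \/ C) /\ A))): 0.3 ≤ 1, so result = 1
~C: Gödel ¬ of 0.59 = 0 (operand ≠ 0)
((B -> (~B -> ((B \/ C) /\ A))) -> ~C): 1 > 0, so result = 0
(((A \/ (A /\ B)) /\ A) -> ((B -> (~B -> ((B \/ C) /\ A))) -> ~C)): 0.9 > 0, so result = 0
~(((A \/ (A /\ B)) /\ A) -> ((B -> (~B -> ((B \/ C) /\ A))) -> ~C)): Gödel ¬ of 0 = 1 (operand is 0)
((C \/ B) /\ ~(((A \/ (A /\ B)) /\ A) -> ((B -> (~B -> ((B \/ C) /\ A))) -> ~C))) = min(0.59, 1) = 0.59

0.59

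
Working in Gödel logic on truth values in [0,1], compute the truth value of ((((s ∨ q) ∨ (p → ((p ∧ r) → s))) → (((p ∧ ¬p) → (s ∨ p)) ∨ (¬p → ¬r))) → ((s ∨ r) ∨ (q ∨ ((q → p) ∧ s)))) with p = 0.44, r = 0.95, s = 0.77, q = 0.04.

0.95

(s ∨ q) = max(0.77, 0.04) = 0.77
(p ∧ r) = min(0.44, 0.95) = 0.44
((p ∧ r) → s): 0.44 ≤ 0.77, so result = 1
(p → ((p ∧ r) → s)): 0.44 ≤ 1, so result = 1
((s ∨ q) ∨ (p → ((p ∧ r) → s))) = max(0.77, 1) = 1
¬p: Gödel ¬ of 0.44 = 0 (operand ≠ 0)
(p ∧ ¬p) = min(0.44, 0) = 0
(s ∨ p) = max(0.77, 0.44) = 0.77
((p ∧ ¬p) → (s ∨ p)): 0 ≤ 0.77, so result = 1
¬p: Gödel ¬ of 0.44 = 0 (operand ≠ 0)
¬r: Gödel ¬ of 0.95 = 0 (operand ≠ 0)
(¬p → ¬r): 0 ≤ 0, so result = 1
(((p ∧ ¬p) → (s ∨ p)) ∨ (¬p → ¬r)) = max(1, 1) = 1
(((s ∨ q) ∨ (p → ((p ∧ r) → s))) → (((p ∧ ¬p) → (s ∨ p)) ∨ (¬p → ¬r))): 1 ≤ 1, so result = 1
(s ∨ r) = max(0.77, 0.95) = 0.95
(q → p): 0.04 ≤ 0.44, so result = 1
((q → p) ∧ s) = min(1, 0.77) = 0.77
(q ∨ ((q → p) ∧ s)) = max(0.04, 0.77) = 0.77
((s ∨ r) ∨ (q ∨ ((q → p) ∧ s))) = max(0.95, 0.77) = 0.95
((((s ∨ q) ∨ (p → ((p ∧ r) → s))) → (((p ∧ ¬p) → (s ∨ p)) ∨ (¬p → ¬r))) → ((s ∨ r) ∨ (q ∨ ((q → p) ∧ s)))): 1 > 0.95, so result = 0.95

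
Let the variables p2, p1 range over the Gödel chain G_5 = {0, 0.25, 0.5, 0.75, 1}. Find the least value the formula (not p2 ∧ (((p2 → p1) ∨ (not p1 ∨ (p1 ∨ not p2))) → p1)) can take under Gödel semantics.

0.00

The minimum is attained at p2 = 0, p1 = 0:
  not p2: Gödel ¬ of 0 = 1 (operand is 0)
  (p2 → p1): 0 ≤ 0, so result = 1
  not p1: Gödel ¬ of 0 = 1 (operand is 0)
  not p2: Gödel ¬ of 0 = 1 (operand is 0)
  (p1 ∨ not p2) = max(0, 1) = 1
  (not p1 ∨ (p1 ∨ not p2)) = max(1, 1) = 1
  ((p2 → p1) ∨ (not p1 ∨ (p1 ∨ not p2))) = max(1, 1) = 1
  (((p2 → p1) ∨ (not p1 ∨ (p1 ∨ not p2))) → p1): 1 > 0, so result = 0
  (not p2 ∧ (((p2 → p1) ∨ (not p1 ∨ (p1 ∨ not p2))) → p1)) = min(1, 0) = 0
Checking all 25 assignments confirms none give a value below 0.00.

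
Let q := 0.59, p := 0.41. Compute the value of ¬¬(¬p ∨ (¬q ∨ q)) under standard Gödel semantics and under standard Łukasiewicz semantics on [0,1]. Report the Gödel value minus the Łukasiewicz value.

0.41

Gödel evaluation:
  ¬p: Gödel ¬ of 0.41 = 0 (operand ≠ 0)
  ¬q: Gödel ¬ of 0.59 = 0 (operand ≠ 0)
  (¬q ∨ q) = max(0, 0.59) = 0.59
  (¬p ∨ (¬q ∨ q)) = max(0, 0.59) = 0.59
  ¬(¬p ∨ (¬q ∨ q)): Gödel ¬ of 0.59 = 0 (operand ≠ 0)
  ¬¬(¬p ∨ (¬q ∨ q)): Gödel ¬ of 0 = 1 (operand is 0)
  Gödel value = 1
Łukasiewicz evaluation:
  ¬p: Łukasiewicz ¬ gives 1 − 0.41 = 0.59
  ¬q: Łukasiewicz ¬ gives 1 − 0.59 = 0.41
  (¬q ∨ q) = max(0.41, 0.59) = 0.59
  (¬p ∨ (¬q ∨ q)) = max(0.59, 0.59) = 0.59
  ¬(¬p ∨ (¬q ∨ q)): Łukasiewicz ¬ gives 1 − 0.59 = 0.41
  ¬¬(¬p ∨ (¬q ∨ q)): Łukasiewicz ¬ gives 1 − 0.41 = 0.59
  Łukasiewicz value = 0.59
Difference: 1 − 0.59 = 0.41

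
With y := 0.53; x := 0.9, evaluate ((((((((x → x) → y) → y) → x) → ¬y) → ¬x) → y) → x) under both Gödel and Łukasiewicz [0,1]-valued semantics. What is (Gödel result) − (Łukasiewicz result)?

0.10

Gödel evaluation:
  (x → x): 0.9 ≤ 0.9, so result = 1
  ((x → x) → y): 1 > 0.53, so result = 0.53
  (((x → x) → y) → y): 0.53 ≤ 0.53, so result = 1
  ((((x → x) → y) → y) → x): 1 > 0.9, so result = 0.9
  ¬y: Gödel ¬ of 0.53 = 0 (operand ≠ 0)
  (((((x → x) → y) → y) → x) → ¬y): 0.9 > 0, so result = 0
  ¬x: Gödel ¬ of 0.9 = 0 (operand ≠ 0)
  ((((((x → x) → y) → y) → x) → ¬y) → ¬x): 0 ≤ 0, so result = 1
  (((((((x → x) → y) → y) → x) → ¬y) → ¬x) → y): 1 > 0.53, so result = 0.53
  ((((((((x → x) → y) → y) → x) → ¬y) → ¬x) → y) → x): 0.53 ≤ 0.9, so result = 1
  Gödel value = 1
Łukasiewicz evaluation:
  (x → x): min(1, 1 − 0.9 + 0.9) = 1
  ((x → x) → y): min(1, 1 − 1 + 0.53) = 0.53
  (((x → x) → y) → y): min(1, 1 − 0.53 + 0.53) = 1
  ((((x → x) → y) → y) → x): min(1, 1 − 1 + 0.9) = 0.9
  ¬y: Łukasiewicz ¬ gives 1 − 0.53 = 0.47
  (((((x → x) → y) → y) → x) → ¬y): min(1, 1 − 0.9 + 0.47) = 0.57
  ¬x: Łukasiewicz ¬ gives 1 − 0.9 = 0.1
  ((((((x → x) → y) → y) → x) → ¬y) → ¬x): min(1, 1 − 0.57 + 0.1) = 0.53
  (((((((x → x) → y) → y) → x) → ¬y) → ¬x) → y): min(1, 1 − 0.53 + 0.53) = 1
  ((((((((x → x) → y) → y) → x) → ¬y) → ¬x) → y) → x): min(1, 1 − 1 + 0.9) = 0.9
  Łukasiewicz value = 0.9
Difference: 1 − 0.9 = 0.10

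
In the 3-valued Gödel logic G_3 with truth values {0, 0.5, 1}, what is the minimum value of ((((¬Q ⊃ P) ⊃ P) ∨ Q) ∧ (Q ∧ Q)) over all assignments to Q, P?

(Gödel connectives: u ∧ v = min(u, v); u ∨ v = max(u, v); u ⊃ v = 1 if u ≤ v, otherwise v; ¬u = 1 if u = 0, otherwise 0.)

0.00

The minimum is attained at Q = 0, P = 0:
  ¬Q: Gödel ¬ of 0 = 1 (operand is 0)
  (¬Q ⊃ P): 1 > 0, so result = 0
  ((¬Q ⊃ P) ⊃ P): 0 ≤ 0, so result = 1
  (((¬Q ⊃ P) ⊃ P) ∨ Q) = max(1, 0) = 1
  (Q ∧ Q) = min(0, 0) = 0
  ((((¬Q ⊃ P) ⊃ P) ∨ Q) ∧ (Q ∧ Q)) = min(1, 0) = 0
Checking all 9 assignments confirms none give a value below 0.00.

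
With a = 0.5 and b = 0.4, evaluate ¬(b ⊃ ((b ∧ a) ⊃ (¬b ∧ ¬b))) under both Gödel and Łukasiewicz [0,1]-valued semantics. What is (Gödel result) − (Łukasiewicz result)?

1.00

Gödel evaluation:
  (b ∧ a) = min(0.4, 0.5) = 0.4
  ¬b: Gödel ¬ of 0.4 = 0 (operand ≠ 0)
  ¬b: Gödel ¬ of 0.4 = 0 (operand ≠ 0)
  (¬b ∧ ¬b) = min(0, 0) = 0
  ((b ∧ a) ⊃ (¬b ∧ ¬b)): 0.4 > 0, so result = 0
  (b ⊃ ((b ∧ a) ⊃ (¬b ∧ ¬b))): 0.4 > 0, so result = 0
  ¬(b ⊃ ((b ∧ a) ⊃ (¬b ∧ ¬b))): Gödel ¬ of 0 = 1 (operand is 0)
  Gödel value = 1
Łukasiewicz evaluation:
  (b ∧ a) = min(0.4, 0.5) = 0.4
  ¬b: Łukasiewicz ¬ gives 1 − 0.4 = 0.6
  ¬b: Łukasiewicz ¬ gives 1 − 0.4 = 0.6
  (¬b ∧ ¬b) = min(0.6, 0.6) = 0.6
  ((b ∧ a) ⊃ (¬b ∧ ¬b)): min(1, 1 − 0.4 + 0.6) = 1
  (b ⊃ ((b ∧ a) ⊃ (¬b ∧ ¬b))): min(1, 1 − 0.4 + 1) = 1
  ¬(b ⊃ ((b ∧ a) ⊃ (¬b ∧ ¬b))): Łukasiewicz ¬ gives 1 − 1 = 0
  Łukasiewicz value = 0
Difference: 1 − 0 = 1.00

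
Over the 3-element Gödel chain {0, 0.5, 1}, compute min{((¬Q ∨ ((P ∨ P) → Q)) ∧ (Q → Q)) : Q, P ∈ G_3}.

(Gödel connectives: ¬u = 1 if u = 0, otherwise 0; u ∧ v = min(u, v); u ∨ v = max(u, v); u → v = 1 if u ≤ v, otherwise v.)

The minimum is attained at Q = 0.5, P = 1:
  ¬Q: Gödel ¬ of 0.5 = 0 (operand ≠ 0)
  (P ∨ P) = max(1, 1) = 1
  ((P ∨ P) → Q): 1 > 0.5, so result = 0.5
  (¬Q ∨ ((P ∨ P) → Q)) = max(0, 0.5) = 0.5
  (Q → Q): 0.5 ≤ 0.5, so result = 1
  ((¬Q ∨ ((P ∨ P) → Q)) ∧ (Q → Q)) = min(0.5, 1) = 0.5
Checking all 9 assignments confirms none give a value below 0.50.

0.50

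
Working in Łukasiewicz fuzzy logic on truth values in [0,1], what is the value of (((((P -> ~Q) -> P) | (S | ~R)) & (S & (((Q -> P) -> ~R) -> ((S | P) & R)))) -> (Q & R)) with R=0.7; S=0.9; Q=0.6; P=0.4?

0.70

~Q: Łukasiewicz ¬ gives 1 − 0.6 = 0.4
(P -> ~Q): min(1, 1 − 0.4 + 0.4) = 1
((P -> ~Q) -> P): min(1, 1 − 1 + 0.4) = 0.4
~R: Łukasiewicz ¬ gives 1 − 0.7 = 0.3
(S | ~R) = max(0.9, 0.3) = 0.9
(((P -> ~Q) -> P) | (S | ~R)) = max(0.4, 0.9) = 0.9
(Q -> P): min(1, 1 − 0.6 + 0.4) = 0.8
~R: Łukasiewicz ¬ gives 1 − 0.7 = 0.3
((Q -> P) -> ~R): min(1, 1 − 0.8 + 0.3) = 0.5
(S | P) = max(0.9, 0.4) = 0.9
((S | P) & R) = min(0.9, 0.7) = 0.7
(((Q -> P) -> ~R) -> ((S | P) & R)): min(1, 1 − 0.5 + 0.7) = 1
(S & (((Q -> P) -> ~R) -> ((S | P) & R))) = min(0.9, 1) = 0.9
((((P -> ~Q) -> P) | (S | ~R)) & (S & (((Q -> P) -> ~R) -> ((S | P) & R)))) = min(0.9, 0.9) = 0.9
(Q & R) = min(0.6, 0.7) = 0.6
(((((P -> ~Q) -> P) | (S | ~R)) & (S & (((Q -> P) -> ~R) -> ((S | P) & R)))) -> (Q & R)): min(1, 1 − 0.9 + 0.6) = 0.7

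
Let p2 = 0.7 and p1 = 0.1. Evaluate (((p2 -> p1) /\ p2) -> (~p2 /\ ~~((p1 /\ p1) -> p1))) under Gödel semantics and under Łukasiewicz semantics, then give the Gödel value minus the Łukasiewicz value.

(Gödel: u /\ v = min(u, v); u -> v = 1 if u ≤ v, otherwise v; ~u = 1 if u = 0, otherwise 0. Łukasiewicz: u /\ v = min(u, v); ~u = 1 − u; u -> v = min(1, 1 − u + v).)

-0.90

Gödel evaluation:
  (p2 -> p1): 0.7 > 0.1, so result = 0.1
  ((p2 -> p1) /\ p2) = min(0.1, 0.7) = 0.1
  ~p2: Gödel ¬ of 0.7 = 0 (operand ≠ 0)
  (p1 /\ p1) = min(0.1, 0.1) = 0.1
  ((p1 /\ p1) -> p1): 0.1 ≤ 0.1, so result = 1
  ~((p1 /\ p1) -> p1): Gödel ¬ of 1 = 0 (operand ≠ 0)
  ~~((p1 /\ p1) -> p1): Gödel ¬ of 0 = 1 (operand is 0)
  (~p2 /\ ~~((p1 /\ p1) -> p1)) = min(0, 1) = 0
  (((p2 -> p1) /\ p2) -> (~p2 /\ ~~((p1 /\ p1) -> p1))): 0.1 > 0, so result = 0
  Gödel value = 0
Łukasiewicz evaluation:
  (p2 -> p1): min(1, 1 − 0.7 + 0.1) = 0.4
  ((p2 -> p1) /\ p2) = min(0.4, 0.7) = 0.4
  ~p2: Łukasiewicz ¬ gives 1 − 0.7 = 0.3
  (p1 /\ p1) = min(0.1, 0.1) = 0.1
  ((p1 /\ p1) -> p1): min(1, 1 − 0.1 + 0.1) = 1
  ~((p1 /\ p1) -> p1): Łukasiewicz ¬ gives 1 − 1 = 0
  ~~((p1 /\ p1) -> p1): Łukasiewicz ¬ gives 1 − 0 = 1
  (~p2 /\ ~~((p1 /\ p1) -> p1)) = min(0.3, 1) = 0.3
  (((p2 -> p1) /\ p2) -> (~p2 /\ ~~((p1 /\ p1) -> p1))): min(1, 1 − 0.4 + 0.3) = 0.9
  Łukasiewicz value = 0.9
Difference: 0 − 0.9 = -0.90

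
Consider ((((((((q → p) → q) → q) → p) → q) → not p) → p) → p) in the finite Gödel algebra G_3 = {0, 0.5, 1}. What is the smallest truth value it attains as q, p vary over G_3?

The minimum is attained at q = 0.5, p = 0.5:
  (q → p): 0.5 ≤ 0.5, so result = 1
  ((q → p) → q): 1 > 0.5, so result = 0.5
  (((q → p) → q) → q): 0.5 ≤ 0.5, so result = 1
  ((((q → p) → q) → q) → p): 1 > 0.5, so result = 0.5
  (((((q → p) → q) → q) → p) → q): 0.5 ≤ 0.5, so result = 1
  not p: Gödel ¬ of 0.5 = 0 (operand ≠ 0)
  ((((((q → p) → q) → q) → p) → q) → not p): 1 > 0, so result = 0
  (((((((q → p) → q) → q) → p) → q) → not p) → p): 0 ≤ 0.5, so result = 1
  ((((((((q → p) → q) → q) → p) → q) → not p) → p) → p): 1 > 0.5, so result = 0.5
Checking all 9 assignments confirms none give a value below 0.50.

0.50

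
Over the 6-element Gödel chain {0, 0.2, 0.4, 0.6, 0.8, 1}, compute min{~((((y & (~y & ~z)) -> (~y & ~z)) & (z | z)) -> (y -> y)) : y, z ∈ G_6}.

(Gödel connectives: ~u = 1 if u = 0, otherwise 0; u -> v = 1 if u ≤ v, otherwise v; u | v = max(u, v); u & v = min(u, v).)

0.00

The minimum is attained at y = 0, z = 0:
  ~y: Gödel ¬ of 0 = 1 (operand is 0)
  ~z: Gödel ¬ of 0 = 1 (operand is 0)
  (~y & ~z) = min(1, 1) = 1
  (y & (~y & ~z)) = min(0, 1) = 0
  ~y: Gödel ¬ of 0 = 1 (operand is 0)
  ~z: Gödel ¬ of 0 = 1 (operand is 0)
  (~y & ~z) = min(1, 1) = 1
  ((y & (~y & ~z)) -> (~y & ~z)): 0 ≤ 1, so result = 1
  (z | z) = max(0, 0) = 0
  (((y & (~y & ~z)) -> (~y & ~z)) & (z | z)) = min(1, 0) = 0
  (y -> y): 0 ≤ 0, so result = 1
  ((((y & (~y & ~z)) -> (~y & ~z)) & (z | z)) -> (y -> y)): 0 ≤ 1, so result = 1
  ~((((y & (~y & ~z)) -> (~y & ~z)) & (z | z)) -> (y -> y)): Gödel ¬ of 1 = 0 (operand ≠ 0)
Checking all 36 assignments confirms none give a value below 0.00.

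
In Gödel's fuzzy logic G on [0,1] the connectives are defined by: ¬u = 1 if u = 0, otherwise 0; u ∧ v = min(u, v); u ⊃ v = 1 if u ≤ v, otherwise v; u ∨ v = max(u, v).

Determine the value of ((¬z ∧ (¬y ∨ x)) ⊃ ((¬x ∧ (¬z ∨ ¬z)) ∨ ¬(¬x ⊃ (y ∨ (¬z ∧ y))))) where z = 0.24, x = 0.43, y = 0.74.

¬z: Gödel ¬ of 0.24 = 0 (operand ≠ 0)
¬y: Gödel ¬ of 0.74 = 0 (operand ≠ 0)
(¬y ∨ x) = max(0, 0.43) = 0.43
(¬z ∧ (¬y ∨ x)) = min(0, 0.43) = 0
¬x: Gödel ¬ of 0.43 = 0 (operand ≠ 0)
¬z: Gödel ¬ of 0.24 = 0 (operand ≠ 0)
¬z: Gödel ¬ of 0.24 = 0 (operand ≠ 0)
(¬z ∨ ¬z) = max(0, 0) = 0
(¬x ∧ (¬z ∨ ¬z)) = min(0, 0) = 0
¬x: Gödel ¬ of 0.43 = 0 (operand ≠ 0)
¬z: Gödel ¬ of 0.24 = 0 (operand ≠ 0)
(¬z ∧ y) = min(0, 0.74) = 0
(y ∨ (¬z ∧ y)) = max(0.74, 0) = 0.74
(¬x ⊃ (y ∨ (¬z ∧ y))): 0 ≤ 0.74, so result = 1
¬(¬x ⊃ (y ∨ (¬z ∧ y))): Gödel ¬ of 1 = 0 (operand ≠ 0)
((¬x ∧ (¬z ∨ ¬z)) ∨ ¬(¬x ⊃ (y ∨ (¬z ∧ y)))) = max(0, 0) = 0
((¬z ∧ (¬y ∨ x)) ⊃ ((¬x ∧ (¬z ∨ ¬z)) ∨ ¬(¬x ⊃ (y ∨ (¬z ∧ y))))): 0 ≤ 0, so result = 1

1.00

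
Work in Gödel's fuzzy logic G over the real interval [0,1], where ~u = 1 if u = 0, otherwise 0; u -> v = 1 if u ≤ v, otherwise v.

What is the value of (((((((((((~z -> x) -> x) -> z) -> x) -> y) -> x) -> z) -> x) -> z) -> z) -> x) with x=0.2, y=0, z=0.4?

0.20

~z: Gödel ¬ of 0.4 = 0 (operand ≠ 0)
(~z -> x): 0 ≤ 0.2, so result = 1
((~z -> x) -> x): 1 > 0.2, so result = 0.2
(((~z -> x) -> x) -> z): 0.2 ≤ 0.4, so result = 1
((((~z -> x) -> x) -> z) -> x): 1 > 0.2, so result = 0.2
(((((~z -> x) -> x) -> z) -> x) -> y): 0.2 > 0, so result = 0
((((((~z -> x) -> x) -> z) -> x) -> y) -> x): 0 ≤ 0.2, so result = 1
(((((((~z -> x) -> x) -> z) -> x) -> y) -> x) -> z): 1 > 0.4, so result = 0.4
((((((((~z -> x) -> x) -> z) -> x) -> y) -> x) -> z) -> x): 0.4 > 0.2, so result = 0.2
(((((((((~z -> x) -> x) -> z) -> x) -> y) -> x) -> z) -> x) -> z): 0.2 ≤ 0.4, so result = 1
((((((((((~z -> x) -> x) -> z) -> x) -> y) -> x) -> z) -> x) -> z) -> z): 1 > 0.4, so result = 0.4
(((((((((((~z -> x) -> x) -> z) -> x) -> y) -> x) -> z) -> x) -> z) -> z) -> x): 0.4 > 0.2, so result = 0.2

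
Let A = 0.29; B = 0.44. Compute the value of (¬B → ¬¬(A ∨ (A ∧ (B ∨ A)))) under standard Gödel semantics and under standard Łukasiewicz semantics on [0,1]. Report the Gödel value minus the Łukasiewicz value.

Gödel evaluation:
  ¬B: Gödel ¬ of 0.44 = 0 (operand ≠ 0)
  (B ∨ A) = max(0.44, 0.29) = 0.44
  (A ∧ (B ∨ A)) = min(0.29, 0.44) = 0.29
  (A ∨ (A ∧ (B ∨ A))) = max(0.29, 0.29) = 0.29
  ¬(A ∨ (A ∧ (B ∨ A))): Gödel ¬ of 0.29 = 0 (operand ≠ 0)
  ¬¬(A ∨ (A ∧ (B ∨ A))): Gödel ¬ of 0 = 1 (operand is 0)
  (¬B → ¬¬(A ∨ (A ∧ (B ∨ A)))): 0 ≤ 1, so result = 1
  Gödel value = 1
Łukasiewicz evaluation:
  ¬B: Łukasiewicz ¬ gives 1 − 0.44 = 0.56
  (B ∨ A) = max(0.44, 0.29) = 0.44
  (A ∧ (B ∨ A)) = min(0.29, 0.44) = 0.29
  (A ∨ (A ∧ (B ∨ A))) = max(0.29, 0.29) = 0.29
  ¬(A ∨ (A ∧ (B ∨ A))): Łukasiewicz ¬ gives 1 − 0.29 = 0.71
  ¬¬(A ∨ (A ∧ (B ∨ A))): Łukasiewicz ¬ gives 1 − 0.71 = 0.29
  (¬B → ¬¬(A ∨ (A ∧ (B ∨ A)))): min(1, 1 − 0.56 + 0.29) = 0.73
  Łukasiewicz value = 0.73
Difference: 1 − 0.73 = 0.27

0.27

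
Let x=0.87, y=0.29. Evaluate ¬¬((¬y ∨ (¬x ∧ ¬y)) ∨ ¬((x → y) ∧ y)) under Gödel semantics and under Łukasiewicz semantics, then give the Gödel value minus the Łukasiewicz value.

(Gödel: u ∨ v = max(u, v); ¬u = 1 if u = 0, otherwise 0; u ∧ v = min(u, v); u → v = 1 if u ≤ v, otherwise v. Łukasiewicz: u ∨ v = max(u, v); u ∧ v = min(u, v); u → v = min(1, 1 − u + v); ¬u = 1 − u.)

Gödel evaluation:
  ¬y: Gödel ¬ of 0.29 = 0 (operand ≠ 0)
  ¬x: Gödel ¬ of 0.87 = 0 (operand ≠ 0)
  ¬y: Gödel ¬ of 0.29 = 0 (operand ≠ 0)
  (¬x ∧ ¬y) = min(0, 0) = 0
  (¬y ∨ (¬x ∧ ¬y)) = max(0, 0) = 0
  (x → y): 0.87 > 0.29, so result = 0.29
  ((x → y) ∧ y) = min(0.29, 0.29) = 0.29
  ¬((x → y) ∧ y): Gödel ¬ of 0.29 = 0 (operand ≠ 0)
  ((¬y ∨ (¬x ∧ ¬y)) ∨ ¬((x → y) ∧ y)) = max(0, 0) = 0
  ¬((¬y ∨ (¬x ∧ ¬y)) ∨ ¬((x → y) ∧ y)): Gödel ¬ of 0 = 1 (operand is 0)
  ¬¬((¬y ∨ (¬x ∧ ¬y)) ∨ ¬((x → y) ∧ y)): Gödel ¬ of 1 = 0 (operand ≠ 0)
  Gödel value = 0
Łukasiewicz evaluation:
  ¬y: Łukasiewicz ¬ gives 1 − 0.29 = 0.71
  ¬x: Łukasiewicz ¬ gives 1 − 0.87 = 0.13
  ¬y: Łukasiewicz ¬ gives 1 − 0.29 = 0.71
  (¬x ∧ ¬y) = min(0.13, 0.71) = 0.13
  (¬y ∨ (¬x ∧ ¬y)) = max(0.71, 0.13) = 0.71
  (x → y): min(1, 1 − 0.87 + 0.29) = 0.42
  ((x → y) ∧ y) = min(0.42, 0.29) = 0.29
  ¬((x → y) ∧ y): Łukasiewicz ¬ gives 1 − 0.29 = 0.71
  ((¬y ∨ (¬x ∧ ¬y)) ∨ ¬((x → y) ∧ y)) = max(0.71, 0.71) = 0.71
  ¬((¬y ∨ (¬x ∧ ¬y)) ∨ ¬((x → y) ∧ y)): Łukasiewicz ¬ gives 1 − 0.71 = 0.29
  ¬¬((¬y ∨ (¬x ∧ ¬y)) ∨ ¬((x → y) ∧ y)): Łukasiewicz ¬ gives 1 − 0.29 = 0.71
  Łukasiewicz value = 0.71
Difference: 0 − 0.71 = -0.71

-0.71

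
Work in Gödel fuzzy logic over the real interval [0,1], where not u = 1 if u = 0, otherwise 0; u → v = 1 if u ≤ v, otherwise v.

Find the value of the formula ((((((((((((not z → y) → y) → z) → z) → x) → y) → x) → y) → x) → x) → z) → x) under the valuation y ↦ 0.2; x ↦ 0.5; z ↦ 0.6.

0.50

not z: Gödel ¬ of 0.6 = 0 (operand ≠ 0)
(not z → y): 0 ≤ 0.2, so result = 1
((not z → y) → y): 1 > 0.2, so result = 0.2
(((not z → y) → y) → z): 0.2 ≤ 0.6, so result = 1
((((not z → y) → y) → z) → z): 1 > 0.6, so result = 0.6
(((((not z → y) → y) → z) → z) → x): 0.6 > 0.5, so result = 0.5
((((((not z → y) → y) → z) → z) → x) → y): 0.5 > 0.2, so result = 0.2
(((((((not z → y) → y) → z) → z) → x) → y) → x): 0.2 ≤ 0.5, so result = 1
((((((((not z → y) → y) → z) → z) → x) → y) → x) → y): 1 > 0.2, so result = 0.2
(((((((((not z → y) → y) → z) → z) → x) → y) → x) → y) → x): 0.2 ≤ 0.5, so result = 1
((((((((((not z → y) → y) → z) → z) → x) → y) → x) → y) → x) → x): 1 > 0.5, so result = 0.5
(((((((((((not z → y) → y) → z) → z) → x) → y) → x) → y) → x) → x) → z): 0.5 ≤ 0.6, so result = 1
((((((((((((not z → y) → y) → z) → z) → x) → y) → x) → y) → x) → x) → z) → x): 1 > 0.5, so result = 0.5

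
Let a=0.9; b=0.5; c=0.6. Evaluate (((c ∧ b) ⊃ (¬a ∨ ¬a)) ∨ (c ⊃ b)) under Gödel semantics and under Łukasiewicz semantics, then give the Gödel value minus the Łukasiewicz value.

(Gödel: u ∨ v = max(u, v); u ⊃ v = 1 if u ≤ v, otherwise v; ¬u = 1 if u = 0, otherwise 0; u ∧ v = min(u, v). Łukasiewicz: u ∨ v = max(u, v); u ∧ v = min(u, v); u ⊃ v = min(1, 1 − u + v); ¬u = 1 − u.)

-0.40

Gödel evaluation:
  (c ∧ b) = min(0.6, 0.5) = 0.5
  ¬a: Gödel ¬ of 0.9 = 0 (operand ≠ 0)
  ¬a: Gödel ¬ of 0.9 = 0 (operand ≠ 0)
  (¬a ∨ ¬a) = max(0, 0) = 0
  ((c ∧ b) ⊃ (¬a ∨ ¬a)): 0.5 > 0, so result = 0
  (c ⊃ b): 0.6 > 0.5, so result = 0.5
  (((c ∧ b) ⊃ (¬a ∨ ¬a)) ∨ (c ⊃ b)) = max(0, 0.5) = 0.5
  Gödel value = 0.5
Łukasiewicz evaluation:
  (c ∧ b) = min(0.6, 0.5) = 0.5
  ¬a: Łukasiewicz ¬ gives 1 − 0.9 = 0.1
  ¬a: Łukasiewicz ¬ gives 1 − 0.9 = 0.1
  (¬a ∨ ¬a) = max(0.1, 0.1) = 0.1
  ((c ∧ b) ⊃ (¬a ∨ ¬a)): min(1, 1 − 0.5 + 0.1) = 0.6
  (c ⊃ b): min(1, 1 − 0.6 + 0.5) = 0.9
  (((c ∧ b) ⊃ (¬a ∨ ¬a)) ∨ (c ⊃ b)) = max(0.6, 0.9) = 0.9
  Łukasiewicz value = 0.9
Difference: 0.5 − 0.9 = -0.40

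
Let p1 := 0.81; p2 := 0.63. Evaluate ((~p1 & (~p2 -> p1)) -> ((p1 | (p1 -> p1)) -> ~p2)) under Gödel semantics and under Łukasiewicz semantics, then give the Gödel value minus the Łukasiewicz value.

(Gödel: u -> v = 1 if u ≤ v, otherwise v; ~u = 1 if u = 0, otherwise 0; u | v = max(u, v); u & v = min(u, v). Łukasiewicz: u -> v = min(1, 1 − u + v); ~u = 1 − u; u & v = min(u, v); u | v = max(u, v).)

0.00

Gödel evaluation:
  ~p1: Gödel ¬ of 0.81 = 0 (operand ≠ 0)
  ~p2: Gödel ¬ of 0.63 = 0 (operand ≠ 0)
  (~p2 -> p1): 0 ≤ 0.81, so result = 1
  (~p1 & (~p2 -> p1)) = min(0, 1) = 0
  (p1 -> p1): 0.81 ≤ 0.81, so result = 1
  (p1 | (p1 -> p1)) = max(0.81, 1) = 1
  ~p2: Gödel ¬ of 0.63 = 0 (operand ≠ 0)
  ((p1 | (p1 -> p1)) -> ~p2): 1 > 0, so result = 0
  ((~p1 & (~p2 -> p1)) -> ((p1 | (p1 -> p1)) -> ~p2)): 0 ≤ 0, so result = 1
  Gödel value = 1
Łukasiewicz evaluation:
  ~p1: Łukasiewicz ¬ gives 1 − 0.81 = 0.19
  ~p2: Łukasiewicz ¬ gives 1 − 0.63 = 0.37
  (~p2 -> p1): min(1, 1 − 0.37 + 0.81) = 1
  (~p1 & (~p2 -> p1)) = min(0.19, 1) = 0.19
  (p1 -> p1): min(1, 1 − 0.81 + 0.81) = 1
  (p1 | (p1 -> p1)) = max(0.81, 1) = 1
  ~p2: Łukasiewicz ¬ gives 1 − 0.63 = 0.37
  ((p1 | (p1 -> p1)) -> ~p2): min(1, 1 − 1 + 0.37) = 0.37
  ((~p1 & (~p2 -> p1)) -> ((p1 | (p1 -> p1)) -> ~p2)): min(1, 1 − 0.19 + 0.37) = 1
  Łukasiewicz value = 1
Difference: 1 − 1 = 0.00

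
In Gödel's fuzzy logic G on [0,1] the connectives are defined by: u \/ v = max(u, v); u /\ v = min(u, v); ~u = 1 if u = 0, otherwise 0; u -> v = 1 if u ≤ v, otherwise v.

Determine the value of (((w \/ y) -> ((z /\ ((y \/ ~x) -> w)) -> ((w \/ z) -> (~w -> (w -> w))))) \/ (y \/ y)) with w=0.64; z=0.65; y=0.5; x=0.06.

1.00

(w \/ y) = max(0.64, 0.5) = 0.64
~x: Gödel ¬ of 0.06 = 0 (operand ≠ 0)
(y \/ ~x) = max(0.5, 0) = 0.5
((y \/ ~x) -> w): 0.5 ≤ 0.64, so result = 1
(z /\ ((y \/ ~x) -> w)) = min(0.65, 1) = 0.65
(w \/ z) = max(0.64, 0.65) = 0.65
~w: Gödel ¬ of 0.64 = 0 (operand ≠ 0)
(w -> w): 0.64 ≤ 0.64, so result = 1
(~w -> (w -> w)): 0 ≤ 1, so result = 1
((w \/ z) -> (~w -> (w -> w))): 0.65 ≤ 1, so result = 1
((z /\ ((y \/ ~x) -> w)) -> ((w \/ z) -> (~w -> (w -> w)))): 0.65 ≤ 1, so result = 1
((w \/ y) -> ((z /\ ((y \/ ~x) -> w)) -> ((w \/ z) -> (~w -> (w -> w))))): 0.64 ≤ 1, so result = 1
(y \/ y) = max(0.5, 0.5) = 0.5
(((w \/ y) -> ((z /\ ((y \/ ~x) -> w)) -> ((w \/ z) -> (~w -> (w -> w))))) \/ (y \/ y)) = max(1, 0.5) = 1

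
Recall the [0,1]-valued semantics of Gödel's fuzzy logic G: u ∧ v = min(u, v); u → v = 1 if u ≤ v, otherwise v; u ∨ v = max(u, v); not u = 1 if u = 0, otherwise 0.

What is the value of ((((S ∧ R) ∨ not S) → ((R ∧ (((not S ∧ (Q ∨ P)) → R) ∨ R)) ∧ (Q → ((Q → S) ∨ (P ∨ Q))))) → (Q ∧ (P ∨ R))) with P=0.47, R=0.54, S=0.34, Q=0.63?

(S ∧ R) = min(0.34, 0.54) = 0.34
not S: Gödel ¬ of 0.34 = 0 (operand ≠ 0)
((S ∧ R) ∨ not S) = max(0.34, 0) = 0.34
not S: Gödel ¬ of 0.34 = 0 (operand ≠ 0)
(Q ∨ P) = max(0.63, 0.47) = 0.63
(not S ∧ (Q ∨ P)) = min(0, 0.63) = 0
((not S ∧ (Q ∨ P)) → R): 0 ≤ 0.54, so result = 1
(((not S ∧ (Q ∨ P)) → R) ∨ R) = max(1, 0.54) = 1
(R ∧ (((not S ∧ (Q ∨ P)) → R) ∨ R)) = min(0.54, 1) = 0.54
(Q → S): 0.63 > 0.34, so result = 0.34
(P ∨ Q) = max(0.47, 0.63) = 0.63
((Q → S) ∨ (P ∨ Q)) = max(0.34, 0.63) = 0.63
(Q → ((Q → S) ∨ (P ∨ Q))): 0.63 ≤ 0.63, so result = 1
((R ∧ (((not S ∧ (Q ∨ P)) → R) ∨ R)) ∧ (Q → ((Q → S) ∨ (P ∨ Q)))) = min(0.54, 1) = 0.54
(((S ∧ R) ∨ not S) → ((R ∧ (((not S ∧ (Q ∨ P)) → R) ∨ R)) ∧ (Q → ((Q → S) ∨ (P ∨ Q))))): 0.34 ≤ 0.54, so result = 1
(P ∨ R) = max(0.47, 0.54) = 0.54
(Q ∧ (P ∨ R)) = min(0.63, 0.54) = 0.54
((((S ∧ R) ∨ not S) → ((R ∧ (((not S ∧ (Q ∨ P)) → R) ∨ R)) ∧ (Q → ((Q → S) ∨ (P ∨ Q))))) → (Q ∧ (P ∨ R))): 1 > 0.54, so result = 0.54

0.54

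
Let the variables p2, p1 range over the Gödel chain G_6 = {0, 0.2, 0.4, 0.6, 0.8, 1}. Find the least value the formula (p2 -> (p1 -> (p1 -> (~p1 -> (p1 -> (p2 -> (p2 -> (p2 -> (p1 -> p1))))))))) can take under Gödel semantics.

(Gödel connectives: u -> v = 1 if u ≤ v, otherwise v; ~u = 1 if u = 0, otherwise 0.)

1.00

Every assignment gives 1. For instance at p2 = 0, p1 = 0:
  ~p1: Gödel ¬ of 0 = 1 (operand is 0)
  (p1 -> p1): 0 ≤ 0, so result = 1
  (p2 -> (p1 -> p1)): 0 ≤ 1, so result = 1
  (p2 -> (p2 -> (p1 -> p1))): 0 ≤ 1, so result = 1
  (p2 -> (p2 -> (p2 -> (p1 -> p1)))): 0 ≤ 1, so result = 1
  (p1 -> (p2 -> (p2 -> (p2 -> (p1 -> p1))))): 0 ≤ 1, so result = 1
  (~p1 -> (p1 -> (p2 -> (p2 -> (p2 -> (p1 -> p1)))))): 1 ≤ 1, so result = 1
  (p1 -> (~p1 -> (p1 -> (p2 -> (p2 -> (p2 -> (p1 -> p1))))))): 0 ≤ 1, so result = 1
  (p1 -> (p1 -> (~p1 -> (p1 -> (p2 -> (p2 -> (p2 -> (p1 -> p1)))))))): 0 ≤ 1, so result = 1
  (p2 -> (p1 -> (p1 -> (~p1 -> (p1 -> (p2 -> (p2 -> (p2 -> (p1 -> p1))))))))): 0 ≤ 1, so result = 1
All 36 assignments give value 1 — the formula is a G_6-tautology.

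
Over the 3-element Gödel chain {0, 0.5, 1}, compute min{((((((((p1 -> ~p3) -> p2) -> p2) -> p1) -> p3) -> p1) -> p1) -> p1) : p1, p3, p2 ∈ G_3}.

The minimum is attained at p1 = 0, p3 = 0, p2 = 0:
  ~p3: Gödel ¬ of 0 = 1 (operand is 0)
  (p1 -> ~p3): 0 ≤ 1, so result = 1
  ((p1 -> ~p3) -> p2): 1 > 0, so result = 0
  (((p1 -> ~p3) -> p2) -> p2): 0 ≤ 0, so result = 1
  ((((p1 -> ~p3) -> p2) -> p2) -> p1): 1 > 0, so result = 0
  (((((p1 -> ~p3) -> p2) -> p2) -> p1) -> p3): 0 ≤ 0, so result = 1
  ((((((p1 -> ~p3) -> p2) -> p2) -> p1) -> p3) -> p1): 1 > 0, so result = 0
  (((((((p1 -> ~p3) -> p2) -> p2) -> p1) -> p3) -> p1) -> p1): 0 ≤ 0, so result = 1
  ((((((((p1 -> ~p3) -> p2) -> p2) -> p1) -> p3) -> p1) -> p1) -> p1): 1 > 0, so result = 0
Checking all 27 assignments confirms none give a value below 0.00.

0.00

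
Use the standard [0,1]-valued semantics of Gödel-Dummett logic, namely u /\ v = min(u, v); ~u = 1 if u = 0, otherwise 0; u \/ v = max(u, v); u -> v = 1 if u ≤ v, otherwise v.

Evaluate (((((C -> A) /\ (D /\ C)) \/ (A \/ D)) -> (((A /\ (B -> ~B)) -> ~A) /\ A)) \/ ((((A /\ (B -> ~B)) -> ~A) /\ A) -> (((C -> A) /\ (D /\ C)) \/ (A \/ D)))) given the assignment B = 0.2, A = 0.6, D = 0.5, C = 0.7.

1.00

(C -> A): 0.7 > 0.6, so result = 0.6
(D /\ C) = min(0.5, 0.7) = 0.5
((C -> A) /\ (D /\ C)) = min(0.6, 0.5) = 0.5
(A \/ D) = max(0.6, 0.5) = 0.6
(((C -> A) /\ (D /\ C)) \/ (A \/ D)) = max(0.5, 0.6) = 0.6
~B: Gödel ¬ of 0.2 = 0 (operand ≠ 0)
(B -> ~B): 0.2 > 0, so result = 0
(A /\ (B -> ~B)) = min(0.6, 0) = 0
~A: Gödel ¬ of 0.6 = 0 (operand ≠ 0)
((A /\ (B -> ~B)) -> ~A): 0 ≤ 0, so result = 1
(((A /\ (B -> ~B)) -> ~A) /\ A) = min(1, 0.6) = 0.6
((((C -> A) /\ (D /\ C)) \/ (A \/ D)) -> (((A /\ (B -> ~B)) -> ~A) /\ A)): 0.6 ≤ 0.6, so result = 1
~B: Gödel ¬ of 0.2 = 0 (operand ≠ 0)
(B -> ~B): 0.2 > 0, so result = 0
(A /\ (B -> ~B)) = min(0.6, 0) = 0
~A: Gödel ¬ of 0.6 = 0 (operand ≠ 0)
((A /\ (B -> ~B)) -> ~A): 0 ≤ 0, so result = 1
(((A /\ (B -> ~B)) -> ~A) /\ A) = min(1, 0.6) = 0.6
(C -> A): 0.7 > 0.6, so result = 0.6
(D /\ C) = min(0.5, 0.7) = 0.5
((C -> A) /\ (D /\ C)) = min(0.6, 0.5) = 0.5
(A \/ D) = max(0.6, 0.5) = 0.6
(((C -> A) /\ (D /\ C)) \/ (A \/ D)) = max(0.5, 0.6) = 0.6
((((A /\ (B -> ~B)) -> ~A) /\ A) -> (((C -> A) /\ (D /\ C)) \/ (A \/ D))): 0.6 ≤ 0.6, so result = 1
(((((C -> A) /\ (D /\ C)) \/ (A \/ D)) -> (((A /\ (B -> ~B)) -> ~A) /\ A)) \/ ((((A /\ (B -> ~B)) -> ~A) /\ A) -> (((C -> A) /\ (D /\ C)) \/ (A \/ D)))) = max(1, 1) = 1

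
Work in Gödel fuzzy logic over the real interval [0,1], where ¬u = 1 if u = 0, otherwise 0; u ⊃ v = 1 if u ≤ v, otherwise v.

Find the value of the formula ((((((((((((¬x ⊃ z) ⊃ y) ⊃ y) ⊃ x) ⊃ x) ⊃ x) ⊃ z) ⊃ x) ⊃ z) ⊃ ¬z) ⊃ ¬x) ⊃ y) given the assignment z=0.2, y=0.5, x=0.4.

¬x: Gödel ¬ of 0.4 = 0 (operand ≠ 0)
(¬x ⊃ z): 0 ≤ 0.2, so result = 1
((¬x ⊃ z) ⊃ y): 1 > 0.5, so result = 0.5
(((¬x ⊃ z) ⊃ y) ⊃ y): 0.5 ≤ 0.5, so result = 1
((((¬x ⊃ z) ⊃ y) ⊃ y) ⊃ x): 1 > 0.4, so result = 0.4
(((((¬x ⊃ z) ⊃ y) ⊃ y) ⊃ x) ⊃ x): 0.4 ≤ 0.4, so result = 1
((((((¬x ⊃ z) ⊃ y) ⊃ y) ⊃ x) ⊃ x) ⊃ x): 1 > 0.4, so result = 0.4
(((((((¬x ⊃ z) ⊃ y) ⊃ y) ⊃ x) ⊃ x) ⊃ x) ⊃ z): 0.4 > 0.2, so result = 0.2
((((((((¬x ⊃ z) ⊃ y) ⊃ y) ⊃ x) ⊃ x) ⊃ x) ⊃ z) ⊃ x): 0.2 ≤ 0.4, so result = 1
(((((((((¬x ⊃ z) ⊃ y) ⊃ y) ⊃ x) ⊃ x) ⊃ x) ⊃ z) ⊃ x) ⊃ z): 1 > 0.2, so result = 0.2
¬z: Gödel ¬ of 0.2 = 0 (operand ≠ 0)
((((((((((¬x ⊃ z) ⊃ y) ⊃ y) ⊃ x) ⊃ x) ⊃ x) ⊃ z) ⊃ x) ⊃ z) ⊃ ¬z): 0.2 > 0, so result = 0
¬x: Gödel ¬ of 0.4 = 0 (operand ≠ 0)
(((((((((((¬x ⊃ z) ⊃ y) ⊃ y) ⊃ x) ⊃ x) ⊃ x) ⊃ z) ⊃ x) ⊃ z) ⊃ ¬z) ⊃ ¬x): 0 ≤ 0, so result = 1
((((((((((((¬x ⊃ z) ⊃ y) ⊃ y) ⊃ x) ⊃ x) ⊃ x) ⊃ z) ⊃ x) ⊃ z) ⊃ ¬z) ⊃ ¬x) ⊃ y): 1 > 0.5, so result = 0.5

0.50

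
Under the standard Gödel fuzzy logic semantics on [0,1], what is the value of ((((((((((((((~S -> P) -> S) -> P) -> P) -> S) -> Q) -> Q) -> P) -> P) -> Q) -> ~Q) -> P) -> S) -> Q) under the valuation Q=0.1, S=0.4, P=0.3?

~S: Gödel ¬ of 0.4 = 0 (operand ≠ 0)
(~S -> P): 0 ≤ 0.3, so result = 1
((~S -> P) -> S): 1 > 0.4, so result = 0.4
(((~S -> P) -> S) -> P): 0.4 > 0.3, so result = 0.3
((((~S -> P) -> S) -> P) -> P): 0.3 ≤ 0.3, so result = 1
(((((~S -> P) -> S) -> P) -> P) -> S): 1 > 0.4, so result = 0.4
((((((~S -> P) -> S) -> P) -> P) -> S) -> Q): 0.4 > 0.1, so result = 0.1
(((((((~S -> P) -> S) -> P) -> P) -> S) -> Q) -> Q): 0.1 ≤ 0.1, so result = 1
((((((((~S -> P) -> S) -> P) -> P) -> S) -> Q) -> Q) -> P): 1 > 0.3, so result = 0.3
(((((((((~S -> P) -> S) -> P) -> P) -> S) -> Q) -> Q) -> P) -> P): 0.3 ≤ 0.3, so result = 1
((((((((((~S -> P) -> S) -> P) -> P) -> S) -> Q) -> Q) -> P) -> P) -> Q): 1 > 0.1, so result = 0.1
~Q: Gödel ¬ of 0.1 = 0 (operand ≠ 0)
(((((((((((~S -> P) -> S) -> P) -> P) -> S) -> Q) -> Q) -> P) -> P) -> Q) -> ~Q): 0.1 > 0, so result = 0
((((((((((((~S -> P) -> S) -> P) -> P) -> S) -> Q) -> Q) -> P) -> P) -> Q) -> ~Q) -> P): 0 ≤ 0.3, so result = 1
(((((((((((((~S -> P) -> S) -> P) -> P) -> S) -> Q) -> Q) -> P) -> P) -> Q) -> ~Q) -> P) -> S): 1 > 0.4, so result = 0.4
((((((((((((((~S -> P) -> S) -> P) -> P) -> S) -> Q) -> Q) -> P) -> P) -> Q) -> ~Q) -> P) -> S) -> Q): 0.4 > 0.1, so result = 0.1

0.10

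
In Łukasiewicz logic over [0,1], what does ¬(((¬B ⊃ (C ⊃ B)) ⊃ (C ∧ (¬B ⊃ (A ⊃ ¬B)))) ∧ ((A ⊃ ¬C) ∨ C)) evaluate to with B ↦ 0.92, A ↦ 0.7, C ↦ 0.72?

0.28

¬B: Łukasiewicz ¬ gives 1 − 0.92 = 0.08
(C ⊃ B): min(1, 1 − 0.72 + 0.92) = 1
(¬B ⊃ (C ⊃ B)): min(1, 1 − 0.08 + 1) = 1
¬B: Łukasiewicz ¬ gives 1 − 0.92 = 0.08
¬B: Łukasiewicz ¬ gives 1 − 0.92 = 0.08
(A ⊃ ¬B): min(1, 1 − 0.7 + 0.08) = 0.38
(¬B ⊃ (A ⊃ ¬B)): min(1, 1 − 0.08 + 0.38) = 1
(C ∧ (¬B ⊃ (A ⊃ ¬B))) = min(0.72, 1) = 0.72
((¬B ⊃ (C ⊃ B)) ⊃ (C ∧ (¬B ⊃ (A ⊃ ¬B)))): min(1, 1 − 1 + 0.72) = 0.72
¬C: Łukasiewicz ¬ gives 1 − 0.72 = 0.28
(A ⊃ ¬C): min(1, 1 − 0.7 + 0.28) = 0.58
((A ⊃ ¬C) ∨ C) = max(0.58, 0.72) = 0.72
(((¬B ⊃ (C ⊃ B)) ⊃ (C ∧ (¬B ⊃ (A ⊃ ¬B)))) ∧ ((A ⊃ ¬C) ∨ C)) = min(0.72, 0.72) = 0.72
¬(((¬B ⊃ (C ⊃ B)) ⊃ (C ∧ (¬B ⊃ (A ⊃ ¬B)))) ∧ ((A ⊃ ¬C) ∨ C)): Łukasiewicz ¬ gives 1 − 0.72 = 0.28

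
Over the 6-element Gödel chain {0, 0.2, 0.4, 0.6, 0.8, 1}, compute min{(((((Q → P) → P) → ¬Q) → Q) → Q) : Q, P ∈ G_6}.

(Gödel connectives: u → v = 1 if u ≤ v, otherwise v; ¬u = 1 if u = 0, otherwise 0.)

0.20

The minimum is attained at Q = 0.2, P = 0:
  (Q → P): 0.2 > 0, so result = 0
  ((Q → P) → P): 0 ≤ 0, so result = 1
  ¬Q: Gödel ¬ of 0.2 = 0 (operand ≠ 0)
  (((Q → P) → P) → ¬Q): 1 > 0, so result = 0
  ((((Q → P) → P) → ¬Q) → Q): 0 ≤ 0.2, so result = 1
  (((((Q → P) → P) → ¬Q) → Q) → Q): 1 > 0.2, so result = 0.2
Checking all 36 assignments confirms none give a value below 0.20.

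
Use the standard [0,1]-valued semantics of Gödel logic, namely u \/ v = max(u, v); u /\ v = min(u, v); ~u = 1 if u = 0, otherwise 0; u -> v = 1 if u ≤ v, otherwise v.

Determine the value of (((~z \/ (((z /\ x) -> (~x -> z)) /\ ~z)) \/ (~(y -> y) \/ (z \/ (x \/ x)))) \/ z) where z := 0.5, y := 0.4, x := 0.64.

~z: Gödel ¬ of 0.5 = 0 (operand ≠ 0)
(z /\ x) = min(0.5, 0.64) = 0.5
~x: Gödel ¬ of 0.64 = 0 (operand ≠ 0)
(~x -> z): 0 ≤ 0.5, so result = 1
((z /\ x) -> (~x -> z)): 0.5 ≤ 1, so result = 1
~z: Gödel ¬ of 0.5 = 0 (operand ≠ 0)
(((z /\ x) -> (~x -> z)) /\ ~z) = min(1, 0) = 0
(~z \/ (((z /\ x) -> (~x -> z)) /\ ~z)) = max(0, 0) = 0
(y -> y): 0.4 ≤ 0.4, so result = 1
~(y -> y): Gödel ¬ of 1 = 0 (operand ≠ 0)
(x \/ x) = max(0.64, 0.64) = 0.64
(z \/ (x \/ x)) = max(0.5, 0.64) = 0.64
(~(y -> y) \/ (z \/ (x \/ x))) = max(0, 0.64) = 0.64
((~z \/ (((z /\ x) -> (~x -> z)) /\ ~z)) \/ (~(y -> y) \/ (z \/ (x \/ x)))) = max(0, 0.64) = 0.64
(((~z \/ (((z /\ x) -> (~x -> z)) /\ ~z)) \/ (~(y -> y) \/ (z \/ (x \/ x)))) \/ z) = max(0.64, 0.5) = 0.64

0.64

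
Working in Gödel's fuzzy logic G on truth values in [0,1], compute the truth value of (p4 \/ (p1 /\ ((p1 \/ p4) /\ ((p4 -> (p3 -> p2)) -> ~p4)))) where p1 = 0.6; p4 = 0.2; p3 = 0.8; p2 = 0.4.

(p1 \/ p4) = max(0.6, 0.2) = 0.6
(p3 -> p2): 0.8 > 0.4, so result = 0.4
(p4 -> (p3 -> p2)): 0.2 ≤ 0.4, so result = 1
~p4: Gödel ¬ of 0.2 = 0 (operand ≠ 0)
((p4 -> (p3 -> p2)) -> ~p4): 1 > 0, so result = 0
((p1 \/ p4) /\ ((p4 -> (p3 -> p2)) -> ~p4)) = min(0.6, 0) = 0
(p1 /\ ((p1 \/ p4) /\ ((p4 -> (p3 -> p2)) -> ~p4))) = min(0.6, 0) = 0
(p4 \/ (p1 /\ ((p1 \/ p4) /\ ((p4 -> (p3 -> p2)) -> ~p4)))) = max(0.2, 0) = 0.2

0.20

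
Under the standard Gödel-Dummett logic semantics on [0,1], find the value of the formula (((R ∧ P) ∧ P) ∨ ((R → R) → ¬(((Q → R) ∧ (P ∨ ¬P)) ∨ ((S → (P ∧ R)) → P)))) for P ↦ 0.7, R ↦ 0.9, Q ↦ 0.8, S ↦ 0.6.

0.70

(R ∧ P) = min(0.9, 0.7) = 0.7
((R ∧ P) ∧ P) = min(0.7, 0.7) = 0.7
(R → R): 0.9 ≤ 0.9, so result = 1
(Q → R): 0.8 ≤ 0.9, so result = 1
¬P: Gödel ¬ of 0.7 = 0 (operand ≠ 0)
(P ∨ ¬P) = max(0.7, 0) = 0.7
((Q → R) ∧ (P ∨ ¬P)) = min(1, 0.7) = 0.7
(P ∧ R) = min(0.7, 0.9) = 0.7
(S → (P ∧ R)): 0.6 ≤ 0.7, so result = 1
((S → (P ∧ R)) → P): 1 > 0.7, so result = 0.7
(((Q → R) ∧ (P ∨ ¬P)) ∨ ((S → (P ∧ R)) → P)) = max(0.7, 0.7) = 0.7
¬(((Q → R) ∧ (P ∨ ¬P)) ∨ ((S → (P ∧ R)) → P)): Gödel ¬ of 0.7 = 0 (operand ≠ 0)
((R → R) → ¬(((Q → R) ∧ (P ∨ ¬P)) ∨ ((S → (P ∧ R)) → P))): 1 > 0, so result = 0
(((R ∧ P) ∧ P) ∨ ((R → R) → ¬(((Q → R) ∧ (P ∨ ¬P)) ∨ ((S → (P ∧ R)) → P)))) = max(0.7, 0) = 0.7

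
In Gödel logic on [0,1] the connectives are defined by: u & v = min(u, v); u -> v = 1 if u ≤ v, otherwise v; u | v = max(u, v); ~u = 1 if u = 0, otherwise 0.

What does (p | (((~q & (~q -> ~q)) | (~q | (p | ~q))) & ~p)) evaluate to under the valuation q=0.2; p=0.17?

0.17

~q: Gödel ¬ of 0.2 = 0 (operand ≠ 0)
~q: Gödel ¬ of 0.2 = 0 (operand ≠ 0)
~q: Gödel ¬ of 0.2 = 0 (operand ≠ 0)
(~q -> ~q): 0 ≤ 0, so result = 1
(~q & (~q -> ~q)) = min(0, 1) = 0
~q: Gödel ¬ of 0.2 = 0 (operand ≠ 0)
~q: Gödel ¬ of 0.2 = 0 (operand ≠ 0)
(p | ~q) = max(0.17, 0) = 0.17
(~q | (p | ~q)) = max(0, 0.17) = 0.17
((~q & (~q -> ~q)) | (~q | (p | ~q))) = max(0, 0.17) = 0.17
~p: Gödel ¬ of 0.17 = 0 (operand ≠ 0)
(((~q & (~q -> ~q)) | (~q | (p | ~q))) & ~p) = min(0.17, 0) = 0
(p | (((~q & (~q -> ~q)) | (~q | (p | ~q))) & ~p)) = max(0.17, 0) = 0.17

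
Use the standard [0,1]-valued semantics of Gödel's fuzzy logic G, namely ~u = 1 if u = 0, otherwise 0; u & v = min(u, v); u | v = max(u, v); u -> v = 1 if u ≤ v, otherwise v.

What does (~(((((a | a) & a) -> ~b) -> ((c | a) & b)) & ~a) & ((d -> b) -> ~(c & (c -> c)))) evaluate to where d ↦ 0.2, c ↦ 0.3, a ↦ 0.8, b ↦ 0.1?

0.00

(a | a) = max(0.8, 0.8) = 0.8
((a | a) & a) = min(0.8, 0.8) = 0.8
~b: Gödel ¬ of 0.1 = 0 (operand ≠ 0)
(((a | a) & a) -> ~b): 0.8 > 0, so result = 0
(c | a) = max(0.3, 0.8) = 0.8
((c | a) & b) = min(0.8, 0.1) = 0.1
((((a | a) & a) -> ~b) -> ((c | a) & b)): 0 ≤ 0.1, so result = 1
~a: Gödel ¬ of 0.8 = 0 (operand ≠ 0)
(((((a | a) & a) -> ~b) -> ((c | a) & b)) & ~a) = min(1, 0) = 0
~(((((a | a) & a) -> ~b) -> ((c | a) & b)) & ~a): Gödel ¬ of 0 = 1 (operand is 0)
(d -> b): 0.2 > 0.1, so result = 0.1
(c -> c): 0.3 ≤ 0.3, so result = 1
(c & (c -> c)) = min(0.3, 1) = 0.3
~(c & (c -> c)): Gödel ¬ of 0.3 = 0 (operand ≠ 0)
((d -> b) -> ~(c & (c -> c))): 0.1 > 0, so result = 0
(~(((((a | a) & a) -> ~b) -> ((c | a) & b)) & ~a) & ((d -> b) -> ~(c & (c -> c)))) = min(1, 0) = 0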